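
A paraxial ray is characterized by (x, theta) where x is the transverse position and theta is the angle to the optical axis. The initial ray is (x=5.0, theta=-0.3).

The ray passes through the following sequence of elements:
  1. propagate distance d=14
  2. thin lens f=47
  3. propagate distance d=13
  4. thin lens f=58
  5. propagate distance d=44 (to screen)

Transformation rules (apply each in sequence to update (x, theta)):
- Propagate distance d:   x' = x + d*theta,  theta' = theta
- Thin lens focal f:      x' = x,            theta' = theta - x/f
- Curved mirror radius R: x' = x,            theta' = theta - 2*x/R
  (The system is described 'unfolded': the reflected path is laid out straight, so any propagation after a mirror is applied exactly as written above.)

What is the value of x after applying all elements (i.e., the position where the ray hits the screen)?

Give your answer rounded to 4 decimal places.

Answer: -14.7506

Derivation:
Initial: x=5.0000 theta=-0.3000
After 1 (propagate distance d=14): x=0.8000 theta=-0.3000
After 2 (thin lens f=47): x=0.8000 theta=-149/470 (≈-0.3170)
After 3 (propagate distance d=13): x=-1561/470 (≈-3.3213) theta=-149/470 (≈-0.3170)
After 4 (thin lens f=58): x=-1561/470 (≈-3.3213) theta=-7081/27260 (≈-0.2598)
After 5 (propagate distance d=44 (to screen)): x=-201051/13630 (≈-14.7506) theta=-7081/27260 (≈-0.2598)
Rounded to 4 decimal places: x = -14.7506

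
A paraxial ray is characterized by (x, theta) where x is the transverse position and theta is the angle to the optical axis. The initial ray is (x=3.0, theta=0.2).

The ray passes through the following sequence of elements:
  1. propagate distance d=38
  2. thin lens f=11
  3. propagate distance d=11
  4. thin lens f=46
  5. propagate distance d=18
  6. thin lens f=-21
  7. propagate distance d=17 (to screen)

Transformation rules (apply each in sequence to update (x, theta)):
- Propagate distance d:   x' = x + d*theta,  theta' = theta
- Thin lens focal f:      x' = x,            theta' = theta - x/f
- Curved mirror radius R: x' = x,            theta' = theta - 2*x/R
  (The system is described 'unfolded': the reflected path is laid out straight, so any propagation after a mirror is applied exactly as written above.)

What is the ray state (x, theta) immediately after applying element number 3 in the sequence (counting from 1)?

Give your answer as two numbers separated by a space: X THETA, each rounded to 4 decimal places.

Answer: 2.2000 -0.7636

Derivation:
Initial: x=3.0000 theta=0.2000
After 1 (propagate distance d=38): x=10.6000 theta=0.2000
After 2 (thin lens f=11): x=10.6000 theta=-42/55 (≈-0.7636)
After 3 (propagate distance d=11): x=2.2000 theta=-42/55 (≈-0.7636)
Rounded to 4 decimal places: x = 2.2000, theta = -0.7636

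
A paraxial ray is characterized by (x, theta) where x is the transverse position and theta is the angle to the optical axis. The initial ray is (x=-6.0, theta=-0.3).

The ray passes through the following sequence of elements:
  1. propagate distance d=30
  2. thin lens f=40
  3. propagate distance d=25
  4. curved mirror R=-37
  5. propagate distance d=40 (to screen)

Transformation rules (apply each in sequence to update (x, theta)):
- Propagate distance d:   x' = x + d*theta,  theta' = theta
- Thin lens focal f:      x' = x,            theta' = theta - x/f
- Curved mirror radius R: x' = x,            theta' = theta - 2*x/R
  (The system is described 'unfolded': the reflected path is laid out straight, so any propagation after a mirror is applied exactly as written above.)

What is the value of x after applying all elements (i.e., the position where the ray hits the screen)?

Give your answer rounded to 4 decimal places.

Initial: x=-6.0000 theta=-0.3000
After 1 (propagate distance d=30): x=-15.0000 theta=-0.3000
After 2 (thin lens f=40): x=-15.0000 theta=0.0750
After 3 (propagate distance d=25): x=-13.1250 theta=0.0750
After 4 (curved mirror R=-37): x=-13.1250 theta=-939/1480 (≈-0.6345)
After 5 (propagate distance d=40 (to screen)): x=-11397/296 (≈-38.5034) theta=-939/1480 (≈-0.6345)
Rounded to 4 decimal places: x = -38.5034

Answer: -38.5034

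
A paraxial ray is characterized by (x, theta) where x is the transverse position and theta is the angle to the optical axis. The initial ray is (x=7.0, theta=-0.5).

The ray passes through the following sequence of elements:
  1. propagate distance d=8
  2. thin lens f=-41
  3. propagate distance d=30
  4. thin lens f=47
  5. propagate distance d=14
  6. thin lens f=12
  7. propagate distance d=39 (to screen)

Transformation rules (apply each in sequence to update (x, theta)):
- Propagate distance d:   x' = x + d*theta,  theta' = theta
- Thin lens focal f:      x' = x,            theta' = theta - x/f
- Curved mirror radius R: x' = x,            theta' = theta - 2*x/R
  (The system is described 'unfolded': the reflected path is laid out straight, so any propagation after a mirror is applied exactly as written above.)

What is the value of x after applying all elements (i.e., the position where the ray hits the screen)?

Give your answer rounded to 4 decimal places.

Initial: x=7.0000 theta=-0.5000
After 1 (propagate distance d=8): x=3.0000 theta=-0.5000
After 2 (thin lens f=-41): x=3.0000 theta=-35/82 (≈-0.4268)
After 3 (propagate distance d=30): x=-402/41 (≈-9.8049) theta=-35/82 (≈-0.4268)
After 4 (thin lens f=47): x=-402/41 (≈-9.8049) theta=-841/3854 (≈-0.2182)
After 5 (propagate distance d=14): x=-24781/1927 (≈-12.8599) theta=-841/3854 (≈-0.2182)
After 6 (thin lens f=12): x=-24781/1927 (≈-12.8599) theta=19735/23124 (≈0.8534)
After 7 (propagate distance d=39 (to screen)): x=157431/7708 (≈20.4244) theta=19735/23124 (≈0.8534)
Rounded to 4 decimal places: x = 20.4244

Answer: 20.4244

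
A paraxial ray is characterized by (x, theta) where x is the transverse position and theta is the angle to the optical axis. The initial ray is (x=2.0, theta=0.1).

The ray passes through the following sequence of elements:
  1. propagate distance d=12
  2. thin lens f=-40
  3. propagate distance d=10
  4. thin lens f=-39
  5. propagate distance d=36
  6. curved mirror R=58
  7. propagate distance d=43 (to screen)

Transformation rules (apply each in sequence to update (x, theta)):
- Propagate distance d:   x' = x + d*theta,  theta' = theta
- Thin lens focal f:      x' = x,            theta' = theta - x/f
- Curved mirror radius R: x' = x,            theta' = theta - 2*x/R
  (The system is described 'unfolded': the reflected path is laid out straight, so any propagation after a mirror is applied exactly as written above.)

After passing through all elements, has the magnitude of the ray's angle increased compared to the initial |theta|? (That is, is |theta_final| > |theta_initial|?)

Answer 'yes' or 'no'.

Answer: yes

Derivation:
Initial: x=2.0000 theta=0.1000
After 1 (propagate distance d=12): x=3.2000 theta=0.1000
After 2 (thin lens f=-40): x=3.2000 theta=0.1800
After 3 (propagate distance d=10): x=5.0000 theta=0.1800
After 4 (thin lens f=-39): x=5.0000 theta=601/1950 (≈0.3082)
After 5 (propagate distance d=36): x=5231/325 (≈16.0954) theta=601/1950 (≈0.3082)
After 6 (curved mirror R=58): x=5231/325 (≈16.0954) theta=-13957/56550 (≈-0.2468)
After 7 (propagate distance d=43 (to screen)): x=310043/56550 (≈5.4826) theta=-13957/56550 (≈-0.2468)
|theta_initial|=0.1000 |theta_final|=13957/56550 (≈0.2468) -> increased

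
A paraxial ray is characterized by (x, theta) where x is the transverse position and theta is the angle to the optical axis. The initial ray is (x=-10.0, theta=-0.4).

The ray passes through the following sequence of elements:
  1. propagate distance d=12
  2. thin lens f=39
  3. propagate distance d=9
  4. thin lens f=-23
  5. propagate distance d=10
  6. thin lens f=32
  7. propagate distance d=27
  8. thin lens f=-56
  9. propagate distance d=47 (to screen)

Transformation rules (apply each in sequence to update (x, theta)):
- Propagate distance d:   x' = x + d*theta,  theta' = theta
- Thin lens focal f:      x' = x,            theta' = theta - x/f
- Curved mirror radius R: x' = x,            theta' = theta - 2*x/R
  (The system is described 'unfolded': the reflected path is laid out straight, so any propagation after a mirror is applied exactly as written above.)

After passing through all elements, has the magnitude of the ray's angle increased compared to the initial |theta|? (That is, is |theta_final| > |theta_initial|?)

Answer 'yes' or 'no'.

Initial: x=-10.0000 theta=-0.4000
After 1 (propagate distance d=12): x=-14.8000 theta=-0.4000
After 2 (thin lens f=39): x=-14.8000 theta=-4/195 (≈-0.0205)
After 3 (propagate distance d=9): x=-974/65 (≈-14.9846) theta=-4/195 (≈-0.0205)
After 4 (thin lens f=-23): x=-974/65 (≈-14.9846) theta=-3014/4485 (≈-0.6720)
After 5 (propagate distance d=10): x=-97346/4485 (≈-21.7048) theta=-3014/4485 (≈-0.6720)
After 6 (thin lens f=32): x=-97346/4485 (≈-21.7048) theta=449/71760 (≈0.0063)
After 7 (propagate distance d=27): x=-1545413/71760 (≈-21.5359) theta=449/71760 (≈0.0063)
After 8 (thin lens f=-56): x=-1545413/71760 (≈-21.5359) theta=-1520269/4018560 (≈-0.3783)
After 9 (propagate distance d=47 (to screen)): x=-52665257/1339520 (≈-39.3165) theta=-1520269/4018560 (≈-0.3783)
|theta_initial|=0.4000 |theta_final|=1520269/4018560 (≈0.3783) -> not increased

Answer: no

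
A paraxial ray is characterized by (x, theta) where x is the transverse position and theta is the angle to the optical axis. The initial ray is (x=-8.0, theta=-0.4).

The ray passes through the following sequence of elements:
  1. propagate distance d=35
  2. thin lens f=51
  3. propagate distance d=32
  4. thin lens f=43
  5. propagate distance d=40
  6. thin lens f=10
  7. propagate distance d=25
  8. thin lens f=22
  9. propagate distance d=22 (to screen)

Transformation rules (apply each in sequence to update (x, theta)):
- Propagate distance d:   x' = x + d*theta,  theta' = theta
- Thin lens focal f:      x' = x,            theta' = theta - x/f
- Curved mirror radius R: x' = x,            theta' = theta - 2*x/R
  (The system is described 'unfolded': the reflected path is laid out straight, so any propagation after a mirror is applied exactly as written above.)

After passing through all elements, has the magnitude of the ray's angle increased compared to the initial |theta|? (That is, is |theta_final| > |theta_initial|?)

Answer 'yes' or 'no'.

Initial: x=-8.0000 theta=-0.4000
After 1 (propagate distance d=35): x=-22.0000 theta=-0.4000
After 2 (thin lens f=51): x=-22.0000 theta=8/255 (≈0.0314)
After 3 (propagate distance d=32): x=-5354/255 (≈-20.9961) theta=8/255 (≈0.0314)
After 4 (thin lens f=43): x=-5354/255 (≈-20.9961) theta=5698/10965 (≈0.5197)
After 5 (propagate distance d=40): x=-2302/10965 (≈-0.2099) theta=5698/10965 (≈0.5197)
After 6 (thin lens f=10): x=-2302/10965 (≈-0.2099) theta=29641/54825 (≈0.5406)
After 7 (propagate distance d=25): x=145903/10965 (≈13.3062) theta=29641/54825 (≈0.5406)
After 8 (thin lens f=22): x=145903/10965 (≈13.3062) theta=-77413/1206150 (≈-0.0642)
After 9 (propagate distance d=22 (to screen)): x=652102/54825 (≈11.8942) theta=-77413/1206150 (≈-0.0642)
|theta_initial|=0.4000 |theta_final|=77413/1206150 (≈0.0642) -> not increased

Answer: no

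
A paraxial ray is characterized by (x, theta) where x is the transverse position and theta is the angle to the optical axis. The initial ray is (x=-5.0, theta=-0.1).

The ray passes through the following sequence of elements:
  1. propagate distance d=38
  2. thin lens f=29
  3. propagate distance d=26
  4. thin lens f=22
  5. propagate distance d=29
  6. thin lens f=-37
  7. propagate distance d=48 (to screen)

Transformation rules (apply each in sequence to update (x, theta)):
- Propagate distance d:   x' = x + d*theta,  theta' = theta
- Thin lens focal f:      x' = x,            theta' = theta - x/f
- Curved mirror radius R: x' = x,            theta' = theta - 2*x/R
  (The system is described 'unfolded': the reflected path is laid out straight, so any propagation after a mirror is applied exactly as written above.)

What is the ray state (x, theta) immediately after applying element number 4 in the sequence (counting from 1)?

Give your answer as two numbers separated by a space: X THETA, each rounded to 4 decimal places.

Answer: -3.5103 0.3630

Derivation:
Initial: x=-5.0000 theta=-0.1000
After 1 (propagate distance d=38): x=-8.8000 theta=-0.1000
After 2 (thin lens f=29): x=-8.8000 theta=59/290 (≈0.2034)
After 3 (propagate distance d=26): x=-509/145 (≈-3.5103) theta=59/290 (≈0.2034)
After 4 (thin lens f=22): x=-509/145 (≈-3.5103) theta=579/1595 (≈0.3630)
Rounded to 4 decimal places: x = -3.5103, theta = 0.3630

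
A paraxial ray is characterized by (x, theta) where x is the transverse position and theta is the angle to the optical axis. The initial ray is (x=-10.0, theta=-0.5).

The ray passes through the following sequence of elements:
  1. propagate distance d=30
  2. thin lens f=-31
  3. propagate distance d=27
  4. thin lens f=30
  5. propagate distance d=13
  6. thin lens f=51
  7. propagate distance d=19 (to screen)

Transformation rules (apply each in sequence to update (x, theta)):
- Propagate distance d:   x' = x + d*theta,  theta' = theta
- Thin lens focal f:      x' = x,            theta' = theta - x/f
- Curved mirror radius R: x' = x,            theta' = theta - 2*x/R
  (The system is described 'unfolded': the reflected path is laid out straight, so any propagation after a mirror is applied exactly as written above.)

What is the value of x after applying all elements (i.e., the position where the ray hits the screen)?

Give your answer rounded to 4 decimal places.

Initial: x=-10.0000 theta=-0.5000
After 1 (propagate distance d=30): x=-25.0000 theta=-0.5000
After 2 (thin lens f=-31): x=-25.0000 theta=-81/62 (≈-1.3065)
After 3 (propagate distance d=27): x=-3737/62 (≈-60.2742) theta=-81/62 (≈-1.3065)
After 4 (thin lens f=30): x=-3737/62 (≈-60.2742) theta=1307/1860 (≈0.7027)
After 5 (propagate distance d=13): x=-95119/1860 (≈-51.1392) theta=1307/1860 (≈0.7027)
After 6 (thin lens f=51): x=-95119/1860 (≈-51.1392) theta=40444/23715 (≈1.7054)
After 7 (propagate distance d=19 (to screen)): x=-355465/18972 (≈-18.7363) theta=40444/23715 (≈1.7054)
Rounded to 4 decimal places: x = -18.7363

Answer: -18.7363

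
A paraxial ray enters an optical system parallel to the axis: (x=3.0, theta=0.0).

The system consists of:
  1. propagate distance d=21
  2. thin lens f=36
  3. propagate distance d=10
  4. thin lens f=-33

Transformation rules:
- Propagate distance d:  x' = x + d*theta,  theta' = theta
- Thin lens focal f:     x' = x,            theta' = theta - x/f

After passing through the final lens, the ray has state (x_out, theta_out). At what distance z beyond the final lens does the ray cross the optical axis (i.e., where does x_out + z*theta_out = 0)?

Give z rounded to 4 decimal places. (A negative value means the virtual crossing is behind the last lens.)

Initial: x=3.0000 theta=0.0000
After 1 (propagate distance d=21): x=3.0000 theta=0.0000
After 2 (thin lens f=36): x=3.0000 theta=-1/12 (≈-0.0833)
After 3 (propagate distance d=10): x=13/6 (≈2.1667) theta=-1/12 (≈-0.0833)
After 4 (thin lens f=-33): x=13/6 (≈2.1667) theta=-7/396 (≈-0.0177)
z_focus = -x_out/theta_out = -(13/6)/(-7/396) = 858/7 ≈ 122.5714
Rounded to 4 decimal places: z = 122.5714

Answer: 122.5714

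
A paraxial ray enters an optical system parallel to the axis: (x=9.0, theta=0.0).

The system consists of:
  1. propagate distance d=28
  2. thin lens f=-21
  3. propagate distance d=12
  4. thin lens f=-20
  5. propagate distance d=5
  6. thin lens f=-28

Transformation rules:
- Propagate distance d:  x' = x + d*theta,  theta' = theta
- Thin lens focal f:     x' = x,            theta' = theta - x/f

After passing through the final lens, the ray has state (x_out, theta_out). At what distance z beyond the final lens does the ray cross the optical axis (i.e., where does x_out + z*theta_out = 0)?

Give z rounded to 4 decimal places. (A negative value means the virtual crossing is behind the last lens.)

Answer: -10.7513

Derivation:
Initial: x=9.0000 theta=0.0000
After 1 (propagate distance d=28): x=9.0000 theta=0.0000
After 2 (thin lens f=-21): x=9.0000 theta=3/7 (≈0.4286)
After 3 (propagate distance d=12): x=99/7 (≈14.1429) theta=3/7 (≈0.4286)
After 4 (thin lens f=-20): x=99/7 (≈14.1429) theta=159/140 (≈1.1357)
After 5 (propagate distance d=5): x=555/28 (≈19.8214) theta=159/140 (≈1.1357)
After 6 (thin lens f=-28): x=555/28 (≈19.8214) theta=7227/3920 (≈1.8436)
z_focus = -x_out/theta_out = -(555/28)/(7227/3920) = -25900/2409 ≈ -10.7513
Rounded to 4 decimal places: z = -10.7513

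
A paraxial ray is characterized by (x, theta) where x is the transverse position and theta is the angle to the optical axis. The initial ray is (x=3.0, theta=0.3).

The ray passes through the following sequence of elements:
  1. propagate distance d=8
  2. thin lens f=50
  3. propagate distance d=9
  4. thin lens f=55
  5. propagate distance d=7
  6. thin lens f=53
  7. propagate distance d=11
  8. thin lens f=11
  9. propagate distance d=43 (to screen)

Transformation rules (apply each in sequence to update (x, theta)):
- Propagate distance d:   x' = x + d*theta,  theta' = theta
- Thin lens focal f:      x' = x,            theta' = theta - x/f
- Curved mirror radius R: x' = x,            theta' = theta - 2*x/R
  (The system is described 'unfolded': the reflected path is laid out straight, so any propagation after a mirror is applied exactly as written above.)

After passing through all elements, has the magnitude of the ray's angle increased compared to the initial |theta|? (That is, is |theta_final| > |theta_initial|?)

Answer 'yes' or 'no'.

Answer: yes

Derivation:
Initial: x=3.0000 theta=0.3000
After 1 (propagate distance d=8): x=5.4000 theta=0.3000
After 2 (thin lens f=50): x=5.4000 theta=0.1920
After 3 (propagate distance d=9): x=7.1280 theta=0.1920
After 4 (thin lens f=55): x=7.1280 theta=0.0624
After 5 (propagate distance d=7): x=7.5648 theta=0.0624
After 6 (thin lens f=53): x=7.5648 theta=-2661/33125 (≈-0.0803)
After 7 (propagate distance d=11): x=221313/33125 (≈6.6811) theta=-2661/33125 (≈-0.0803)
After 8 (thin lens f=11): x=221313/33125 (≈6.6811) theta=-4728/6875 (≈-0.6877)
After 9 (propagate distance d=43 (to screen)): x=-8340669/364375 (≈-22.8903) theta=-4728/6875 (≈-0.6877)
|theta_initial|=0.3000 |theta_final|=4728/6875 (≈0.6877) -> increased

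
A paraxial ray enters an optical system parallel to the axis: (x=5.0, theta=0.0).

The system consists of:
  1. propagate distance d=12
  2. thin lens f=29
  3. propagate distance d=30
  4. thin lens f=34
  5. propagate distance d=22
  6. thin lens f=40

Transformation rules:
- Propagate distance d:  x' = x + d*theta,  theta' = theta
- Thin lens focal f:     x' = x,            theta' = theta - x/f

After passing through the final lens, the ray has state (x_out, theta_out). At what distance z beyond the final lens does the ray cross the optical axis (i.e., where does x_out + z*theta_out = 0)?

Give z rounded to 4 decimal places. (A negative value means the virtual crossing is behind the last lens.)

Answer: -54.2857

Derivation:
Initial: x=5.0000 theta=0.0000
After 1 (propagate distance d=12): x=5.0000 theta=0.0000
After 2 (thin lens f=29): x=5.0000 theta=-5/29 (≈-0.1724)
After 3 (propagate distance d=30): x=-5/29 (≈-0.1724) theta=-5/29 (≈-0.1724)
After 4 (thin lens f=34): x=-5/29 (≈-0.1724) theta=-165/986 (≈-0.1673)
After 5 (propagate distance d=22): x=-1900/493 (≈-3.8540) theta=-165/986 (≈-0.1673)
After 6 (thin lens f=40): x=-1900/493 (≈-3.8540) theta=-35/493 (≈-0.0710)
z_focus = -x_out/theta_out = -(-1900/493)/(-35/493) = -380/7 ≈ -54.2857
Rounded to 4 decimal places: z = -54.2857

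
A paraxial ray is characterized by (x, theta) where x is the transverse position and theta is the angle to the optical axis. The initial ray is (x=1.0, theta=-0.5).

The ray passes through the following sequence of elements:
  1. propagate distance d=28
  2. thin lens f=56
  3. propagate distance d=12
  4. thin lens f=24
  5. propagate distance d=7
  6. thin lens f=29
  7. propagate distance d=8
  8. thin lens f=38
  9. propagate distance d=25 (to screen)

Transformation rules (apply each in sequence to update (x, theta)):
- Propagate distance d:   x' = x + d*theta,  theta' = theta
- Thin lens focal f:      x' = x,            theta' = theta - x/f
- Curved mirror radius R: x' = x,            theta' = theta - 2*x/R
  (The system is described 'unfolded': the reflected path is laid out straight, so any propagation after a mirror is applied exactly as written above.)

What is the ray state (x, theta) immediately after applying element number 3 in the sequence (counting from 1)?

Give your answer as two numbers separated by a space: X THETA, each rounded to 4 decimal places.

Initial: x=1.0000 theta=-0.5000
After 1 (propagate distance d=28): x=-13.0000 theta=-0.5000
After 2 (thin lens f=56): x=-13.0000 theta=-15/56 (≈-0.2679)
After 3 (propagate distance d=12): x=-227/14 (≈-16.2143) theta=-15/56 (≈-0.2679)
Rounded to 4 decimal places: x = -16.2143, theta = -0.2679

Answer: -16.2143 -0.2679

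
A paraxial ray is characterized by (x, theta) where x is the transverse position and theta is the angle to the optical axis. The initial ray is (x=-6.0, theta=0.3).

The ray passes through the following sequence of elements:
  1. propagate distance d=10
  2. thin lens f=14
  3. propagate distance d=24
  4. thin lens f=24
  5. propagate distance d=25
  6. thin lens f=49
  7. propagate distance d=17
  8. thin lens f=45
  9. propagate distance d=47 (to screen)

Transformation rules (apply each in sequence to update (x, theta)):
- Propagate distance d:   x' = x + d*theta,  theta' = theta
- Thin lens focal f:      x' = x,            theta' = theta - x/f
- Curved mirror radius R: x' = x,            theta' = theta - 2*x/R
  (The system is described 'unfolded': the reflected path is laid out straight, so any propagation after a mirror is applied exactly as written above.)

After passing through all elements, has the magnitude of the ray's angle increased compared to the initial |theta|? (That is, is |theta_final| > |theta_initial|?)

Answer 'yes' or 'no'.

Answer: yes

Derivation:
Initial: x=-6.0000 theta=0.3000
After 1 (propagate distance d=10): x=-3.0000 theta=0.3000
After 2 (thin lens f=14): x=-3.0000 theta=18/35 (≈0.5143)
After 3 (propagate distance d=24): x=327/35 (≈9.3429) theta=18/35 (≈0.5143)
After 4 (thin lens f=24): x=327/35 (≈9.3429) theta=0.1250
After 5 (propagate distance d=25): x=3491/280 (≈12.4679) theta=0.1250
After 6 (thin lens f=49): x=3491/280 (≈12.4679) theta=-222/1715 (≈-0.1294)
After 7 (propagate distance d=17): x=140867/13720 (≈10.2673) theta=-222/1715 (≈-0.1294)
After 8 (thin lens f=45): x=140867/13720 (≈10.2673) theta=-31541/88200 (≈-0.3576)
After 9 (propagate distance d=47 (to screen)): x=-2018987/308700 (≈-6.5403) theta=-31541/88200 (≈-0.3576)
|theta_initial|=0.3000 |theta_final|=31541/88200 (≈0.3576) -> increased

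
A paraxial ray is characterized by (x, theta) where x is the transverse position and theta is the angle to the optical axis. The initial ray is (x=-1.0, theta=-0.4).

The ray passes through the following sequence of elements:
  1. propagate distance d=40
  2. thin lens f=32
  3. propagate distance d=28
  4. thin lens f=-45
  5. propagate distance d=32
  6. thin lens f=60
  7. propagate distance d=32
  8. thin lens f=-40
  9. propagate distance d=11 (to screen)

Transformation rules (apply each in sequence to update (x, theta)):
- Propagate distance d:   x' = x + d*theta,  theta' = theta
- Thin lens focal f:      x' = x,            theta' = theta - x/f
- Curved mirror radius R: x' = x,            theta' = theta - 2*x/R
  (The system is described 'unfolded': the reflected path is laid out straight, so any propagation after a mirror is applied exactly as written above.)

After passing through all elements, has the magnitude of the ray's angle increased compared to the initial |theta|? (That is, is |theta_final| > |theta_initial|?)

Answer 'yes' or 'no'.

Initial: x=-1.0000 theta=-0.4000
After 1 (propagate distance d=40): x=-17.0000 theta=-0.4000
After 2 (thin lens f=32): x=-17.0000 theta=21/160 (≈0.1313)
After 3 (propagate distance d=28): x=-13.3250 theta=21/160 (≈0.1313)
After 4 (thin lens f=-45): x=-13.3250 theta=-1187/7200 (≈-0.1649)
After 5 (propagate distance d=32): x=-33481/1800 (≈-18.6006) theta=-1187/7200 (≈-0.1649)
After 6 (thin lens f=60): x=-33481/1800 (≈-18.6006) theta=3919/27000 (≈0.1451)
After 7 (propagate distance d=32): x=-376807/27000 (≈-13.9558) theta=3919/27000 (≈0.1451)
After 8 (thin lens f=-40): x=-376807/27000 (≈-13.9558) theta=-73349/360000 (≈-0.2037)
After 9 (propagate distance d=11 (to screen)): x=-17492797/1080000 (≈-16.1970) theta=-73349/360000 (≈-0.2037)
|theta_initial|=0.4000 |theta_final|=73349/360000 (≈0.2037) -> not increased

Answer: no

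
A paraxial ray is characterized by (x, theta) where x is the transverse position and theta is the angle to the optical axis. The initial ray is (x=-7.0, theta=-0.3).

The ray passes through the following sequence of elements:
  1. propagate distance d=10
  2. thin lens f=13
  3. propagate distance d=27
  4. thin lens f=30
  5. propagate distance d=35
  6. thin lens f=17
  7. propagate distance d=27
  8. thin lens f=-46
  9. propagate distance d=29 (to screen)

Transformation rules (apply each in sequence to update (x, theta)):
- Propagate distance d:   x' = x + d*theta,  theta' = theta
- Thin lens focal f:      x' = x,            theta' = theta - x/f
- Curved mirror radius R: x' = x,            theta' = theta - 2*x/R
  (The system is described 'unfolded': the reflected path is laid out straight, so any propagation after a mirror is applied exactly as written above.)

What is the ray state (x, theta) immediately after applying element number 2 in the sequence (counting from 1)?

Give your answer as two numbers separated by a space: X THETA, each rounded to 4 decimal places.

Initial: x=-7.0000 theta=-0.3000
After 1 (propagate distance d=10): x=-10.0000 theta=-0.3000
After 2 (thin lens f=13): x=-10.0000 theta=61/130 (≈0.4692)
Rounded to 4 decimal places: x = -10.0000, theta = 0.4692

Answer: -10.0000 0.4692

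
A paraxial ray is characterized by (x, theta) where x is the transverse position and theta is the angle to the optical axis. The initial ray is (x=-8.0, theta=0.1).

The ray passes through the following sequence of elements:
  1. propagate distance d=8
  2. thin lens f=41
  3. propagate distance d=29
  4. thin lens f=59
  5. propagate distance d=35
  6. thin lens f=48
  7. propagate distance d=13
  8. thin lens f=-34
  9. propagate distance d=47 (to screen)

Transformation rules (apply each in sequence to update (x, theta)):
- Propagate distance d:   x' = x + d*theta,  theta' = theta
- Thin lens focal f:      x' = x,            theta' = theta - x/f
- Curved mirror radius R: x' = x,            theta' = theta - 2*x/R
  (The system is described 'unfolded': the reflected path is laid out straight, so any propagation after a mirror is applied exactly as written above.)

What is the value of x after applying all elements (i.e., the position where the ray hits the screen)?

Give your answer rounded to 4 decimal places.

Answer: 27.9979

Derivation:
Initial: x=-8.0000 theta=0.1000
After 1 (propagate distance d=8): x=-7.2000 theta=0.1000
After 2 (thin lens f=41): x=-7.2000 theta=113/410 (≈0.2756)
After 3 (propagate distance d=29): x=65/82 (≈0.7927) theta=113/410 (≈0.2756)
After 4 (thin lens f=59): x=65/82 (≈0.7927) theta=3171/12095 (≈0.2622)
After 5 (propagate distance d=35): x=48229/4838 (≈9.9688) theta=3171/12095 (≈0.2622)
After 6 (thin lens f=48): x=48229/4838 (≈9.9688) theta=63271/1161120 (≈0.0545)
After 7 (propagate distance d=13): x=12397483/1161120 (≈10.6772) theta=63271/1161120 (≈0.0545)
After 8 (thin lens f=-34): x=12397483/1161120 (≈10.6772) theta=14548697/39478080 (≈0.3685)
After 9 (propagate distance d=47 (to screen)): x=1105303181/39478080 (≈27.9979) theta=14548697/39478080 (≈0.3685)
Rounded to 4 decimal places: x = 27.9979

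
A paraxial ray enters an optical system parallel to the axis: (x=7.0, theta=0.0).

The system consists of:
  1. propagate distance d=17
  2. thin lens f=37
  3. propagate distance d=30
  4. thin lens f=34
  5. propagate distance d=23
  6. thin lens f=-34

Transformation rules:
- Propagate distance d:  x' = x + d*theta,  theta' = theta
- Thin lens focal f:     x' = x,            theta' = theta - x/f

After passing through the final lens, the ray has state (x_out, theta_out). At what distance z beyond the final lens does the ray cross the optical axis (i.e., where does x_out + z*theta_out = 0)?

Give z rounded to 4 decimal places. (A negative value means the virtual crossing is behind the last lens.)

Initial: x=7.0000 theta=0.0000
After 1 (propagate distance d=17): x=7.0000 theta=0.0000
After 2 (thin lens f=37): x=7.0000 theta=-7/37 (≈-0.1892)
After 3 (propagate distance d=30): x=49/37 (≈1.3243) theta=-7/37 (≈-0.1892)
After 4 (thin lens f=34): x=49/37 (≈1.3243) theta=-287/1258 (≈-0.2281)
After 5 (propagate distance d=23): x=-4935/1258 (≈-3.9229) theta=-287/1258 (≈-0.2281)
After 6 (thin lens f=-34): x=-4935/1258 (≈-3.9229) theta=-14693/42772 (≈-0.3435)
z_focus = -x_out/theta_out = -(-4935/1258)/(-14693/42772) = -23970/2099 ≈ -11.4197
Rounded to 4 decimal places: z = -11.4197

Answer: -11.4197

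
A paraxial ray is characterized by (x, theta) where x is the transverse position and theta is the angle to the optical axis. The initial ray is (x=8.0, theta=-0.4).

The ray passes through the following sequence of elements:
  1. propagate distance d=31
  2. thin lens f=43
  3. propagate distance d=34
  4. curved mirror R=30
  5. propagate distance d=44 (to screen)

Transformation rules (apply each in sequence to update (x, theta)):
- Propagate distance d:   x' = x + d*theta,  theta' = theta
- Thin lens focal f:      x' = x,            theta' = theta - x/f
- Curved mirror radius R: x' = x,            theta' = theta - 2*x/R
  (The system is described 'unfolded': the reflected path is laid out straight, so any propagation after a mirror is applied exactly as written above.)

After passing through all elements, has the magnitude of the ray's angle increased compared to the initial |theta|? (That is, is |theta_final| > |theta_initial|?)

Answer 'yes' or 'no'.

Initial: x=8.0000 theta=-0.4000
After 1 (propagate distance d=31): x=-4.4000 theta=-0.4000
After 2 (thin lens f=43): x=-4.4000 theta=-64/215 (≈-0.2977)
After 3 (propagate distance d=34): x=-3122/215 (≈-14.5209) theta=-64/215 (≈-0.2977)
After 4 (curved mirror R=30): x=-3122/215 (≈-14.5209) theta=2162/3225 (≈0.6704)
After 5 (propagate distance d=44 (to screen)): x=48298/3225 (≈14.9761) theta=2162/3225 (≈0.6704)
|theta_initial|=0.4000 |theta_final|=2162/3225 (≈0.6704) -> increased

Answer: yes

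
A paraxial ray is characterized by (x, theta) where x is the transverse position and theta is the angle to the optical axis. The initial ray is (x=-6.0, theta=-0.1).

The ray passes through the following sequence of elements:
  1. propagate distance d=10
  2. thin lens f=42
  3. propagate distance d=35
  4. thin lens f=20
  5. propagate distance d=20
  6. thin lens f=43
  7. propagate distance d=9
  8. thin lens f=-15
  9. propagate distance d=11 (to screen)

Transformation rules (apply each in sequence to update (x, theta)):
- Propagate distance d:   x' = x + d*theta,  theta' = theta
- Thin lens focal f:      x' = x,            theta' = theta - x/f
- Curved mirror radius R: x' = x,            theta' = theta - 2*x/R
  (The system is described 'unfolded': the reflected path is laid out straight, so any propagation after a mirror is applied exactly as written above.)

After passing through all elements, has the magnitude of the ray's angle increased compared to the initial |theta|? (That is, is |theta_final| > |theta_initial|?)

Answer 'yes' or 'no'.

Initial: x=-6.0000 theta=-0.1000
After 1 (propagate distance d=10): x=-7.0000 theta=-0.1000
After 2 (thin lens f=42): x=-7.0000 theta=1/15 (≈0.0667)
After 3 (propagate distance d=35): x=-14/3 (≈-4.6667) theta=1/15 (≈0.0667)
After 4 (thin lens f=20): x=-14/3 (≈-4.6667) theta=0.3000
After 5 (propagate distance d=20): x=4/3 (≈1.3333) theta=0.3000
After 6 (thin lens f=43): x=4/3 (≈1.3333) theta=347/1290 (≈0.2690)
After 7 (propagate distance d=9): x=4843/1290 (≈3.7543) theta=347/1290 (≈0.2690)
After 8 (thin lens f=-15): x=4843/1290 (≈3.7543) theta=5024/9675 (≈0.5193)
After 9 (propagate distance d=11 (to screen)): x=183173/19350 (≈9.4663) theta=5024/9675 (≈0.5193)
|theta_initial|=0.1000 |theta_final|=5024/9675 (≈0.5193) -> increased

Answer: yes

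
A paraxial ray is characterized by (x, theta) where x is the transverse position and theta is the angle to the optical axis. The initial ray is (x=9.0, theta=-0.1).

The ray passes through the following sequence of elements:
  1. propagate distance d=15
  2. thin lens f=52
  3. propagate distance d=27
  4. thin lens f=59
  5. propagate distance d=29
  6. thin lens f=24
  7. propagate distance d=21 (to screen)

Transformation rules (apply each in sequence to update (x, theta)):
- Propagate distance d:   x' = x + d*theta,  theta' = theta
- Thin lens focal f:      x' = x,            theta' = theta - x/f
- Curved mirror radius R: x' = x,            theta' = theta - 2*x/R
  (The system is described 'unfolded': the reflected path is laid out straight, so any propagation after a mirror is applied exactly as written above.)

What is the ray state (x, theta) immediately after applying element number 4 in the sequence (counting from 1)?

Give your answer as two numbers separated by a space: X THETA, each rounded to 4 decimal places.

Initial: x=9.0000 theta=-0.1000
After 1 (propagate distance d=15): x=7.5000 theta=-0.1000
After 2 (thin lens f=52): x=7.5000 theta=-127/520 (≈-0.2442)
After 3 (propagate distance d=27): x=471/520 (≈0.9058) theta=-127/520 (≈-0.2442)
After 4 (thin lens f=59): x=471/520 (≈0.9058) theta=-1991/7670 (≈-0.2596)
Rounded to 4 decimal places: x = 0.9058, theta = -0.2596

Answer: 0.9058 -0.2596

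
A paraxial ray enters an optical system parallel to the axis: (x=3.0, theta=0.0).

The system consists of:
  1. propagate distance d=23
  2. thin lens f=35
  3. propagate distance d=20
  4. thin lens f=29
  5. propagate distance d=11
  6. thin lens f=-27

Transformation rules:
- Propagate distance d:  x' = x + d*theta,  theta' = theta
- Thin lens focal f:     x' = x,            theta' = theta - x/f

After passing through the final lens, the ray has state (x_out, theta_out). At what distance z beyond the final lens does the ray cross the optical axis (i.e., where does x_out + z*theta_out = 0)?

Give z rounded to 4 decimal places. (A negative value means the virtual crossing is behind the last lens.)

Answer: -1.0695

Derivation:
Initial: x=3.0000 theta=0.0000
After 1 (propagate distance d=23): x=3.0000 theta=0.0000
After 2 (thin lens f=35): x=3.0000 theta=-3/35 (≈-0.0857)
After 3 (propagate distance d=20): x=9/7 (≈1.2857) theta=-3/35 (≈-0.0857)
After 4 (thin lens f=29): x=9/7 (≈1.2857) theta=-132/1015 (≈-0.1300)
After 5 (propagate distance d=11): x=-21/145 (≈-0.1448) theta=-132/1015 (≈-0.1300)
After 6 (thin lens f=-27): x=-21/145 (≈-0.1448) theta=-1237/9135 (≈-0.1354)
z_focus = -x_out/theta_out = -(-21/145)/(-1237/9135) = -1323/1237 ≈ -1.0695
Rounded to 4 decimal places: z = -1.0695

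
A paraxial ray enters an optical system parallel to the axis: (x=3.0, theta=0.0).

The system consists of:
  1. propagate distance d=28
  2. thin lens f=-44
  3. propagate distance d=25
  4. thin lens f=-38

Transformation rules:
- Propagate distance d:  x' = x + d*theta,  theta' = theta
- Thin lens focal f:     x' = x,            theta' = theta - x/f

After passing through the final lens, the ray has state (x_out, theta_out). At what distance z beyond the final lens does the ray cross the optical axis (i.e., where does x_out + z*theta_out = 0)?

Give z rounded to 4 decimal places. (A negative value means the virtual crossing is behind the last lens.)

Answer: -24.5047

Derivation:
Initial: x=3.0000 theta=0.0000
After 1 (propagate distance d=28): x=3.0000 theta=0.0000
After 2 (thin lens f=-44): x=3.0000 theta=3/44 (≈0.0682)
After 3 (propagate distance d=25): x=207/44 (≈4.7045) theta=3/44 (≈0.0682)
After 4 (thin lens f=-38): x=207/44 (≈4.7045) theta=321/1672 (≈0.1920)
z_focus = -x_out/theta_out = -(207/44)/(321/1672) = -2622/107 ≈ -24.5047
Rounded to 4 decimal places: z = -24.5047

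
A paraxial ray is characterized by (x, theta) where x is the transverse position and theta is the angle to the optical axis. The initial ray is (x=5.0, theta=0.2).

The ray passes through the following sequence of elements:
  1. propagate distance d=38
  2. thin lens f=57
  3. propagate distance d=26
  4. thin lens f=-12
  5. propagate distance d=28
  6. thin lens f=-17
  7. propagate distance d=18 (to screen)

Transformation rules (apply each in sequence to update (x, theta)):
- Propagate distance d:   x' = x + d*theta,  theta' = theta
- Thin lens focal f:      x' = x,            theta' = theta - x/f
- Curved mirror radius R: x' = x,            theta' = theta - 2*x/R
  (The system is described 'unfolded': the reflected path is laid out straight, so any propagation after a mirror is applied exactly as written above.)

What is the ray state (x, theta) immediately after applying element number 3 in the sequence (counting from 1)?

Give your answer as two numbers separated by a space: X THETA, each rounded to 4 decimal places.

Initial: x=5.0000 theta=0.2000
After 1 (propagate distance d=38): x=12.6000 theta=0.2000
After 2 (thin lens f=57): x=12.6000 theta=-2/95 (≈-0.0211)
After 3 (propagate distance d=26): x=229/19 (≈12.0526) theta=-2/95 (≈-0.0211)
Rounded to 4 decimal places: x = 12.0526, theta = -0.0211

Answer: 12.0526 -0.0211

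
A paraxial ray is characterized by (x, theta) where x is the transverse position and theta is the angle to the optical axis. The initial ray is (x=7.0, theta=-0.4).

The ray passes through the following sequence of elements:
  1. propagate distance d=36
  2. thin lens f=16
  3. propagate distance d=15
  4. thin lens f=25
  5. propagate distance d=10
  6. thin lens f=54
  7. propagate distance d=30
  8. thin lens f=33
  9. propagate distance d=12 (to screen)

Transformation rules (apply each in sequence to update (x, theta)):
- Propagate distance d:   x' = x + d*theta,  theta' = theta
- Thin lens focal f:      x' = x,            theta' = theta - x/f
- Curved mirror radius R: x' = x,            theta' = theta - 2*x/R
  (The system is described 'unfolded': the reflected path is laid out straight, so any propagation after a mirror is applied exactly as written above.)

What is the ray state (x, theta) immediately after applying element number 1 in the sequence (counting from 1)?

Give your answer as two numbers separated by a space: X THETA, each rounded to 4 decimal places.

Initial: x=7.0000 theta=-0.4000
After 1 (propagate distance d=36): x=-7.4000 theta=-0.4000
Rounded to 4 decimal places: x = -7.4000, theta = -0.4000

Answer: -7.4000 -0.4000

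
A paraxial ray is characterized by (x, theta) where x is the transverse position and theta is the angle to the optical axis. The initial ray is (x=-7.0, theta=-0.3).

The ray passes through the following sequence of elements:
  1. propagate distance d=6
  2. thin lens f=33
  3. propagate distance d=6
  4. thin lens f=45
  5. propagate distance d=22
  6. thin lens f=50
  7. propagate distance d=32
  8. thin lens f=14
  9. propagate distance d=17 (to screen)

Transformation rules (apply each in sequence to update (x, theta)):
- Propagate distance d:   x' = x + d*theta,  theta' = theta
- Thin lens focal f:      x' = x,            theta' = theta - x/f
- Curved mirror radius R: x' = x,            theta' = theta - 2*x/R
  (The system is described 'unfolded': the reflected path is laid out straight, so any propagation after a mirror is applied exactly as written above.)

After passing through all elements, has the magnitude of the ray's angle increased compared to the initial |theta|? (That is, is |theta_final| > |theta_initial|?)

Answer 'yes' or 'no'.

Initial: x=-7.0000 theta=-0.3000
After 1 (propagate distance d=6): x=-8.8000 theta=-0.3000
After 2 (thin lens f=33): x=-8.8000 theta=-1/30 (≈-0.0333)
After 3 (propagate distance d=6): x=-9.0000 theta=-1/30 (≈-0.0333)
After 4 (thin lens f=45): x=-9.0000 theta=1/6 (≈0.1667)
After 5 (propagate distance d=22): x=-16/3 (≈-5.3333) theta=1/6 (≈0.1667)
After 6 (thin lens f=50): x=-16/3 (≈-5.3333) theta=41/150 (≈0.2733)
After 7 (propagate distance d=32): x=256/75 (≈3.4133) theta=41/150 (≈0.2733)
After 8 (thin lens f=14): x=256/75 (≈3.4133) theta=31/1050 (≈0.0295)
After 9 (propagate distance d=17 (to screen)): x=4111/1050 (≈3.9152) theta=31/1050 (≈0.0295)
|theta_initial|=0.3000 |theta_final|=31/1050 (≈0.0295) -> not increased

Answer: no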